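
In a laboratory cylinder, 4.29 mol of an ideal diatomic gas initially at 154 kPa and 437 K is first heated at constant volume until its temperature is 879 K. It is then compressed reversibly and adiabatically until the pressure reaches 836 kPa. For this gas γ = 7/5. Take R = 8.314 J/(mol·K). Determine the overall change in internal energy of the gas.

V₁ = nRT₁/P₁ = 4.29×8.314×437/154 = 101 L.
Step 1 — Isochoric: V stays 101 L; P/T = const ⇒ T₂ = 879 K, P₂ = 310 kPa.
W = 0 (no volume change).
ΔU = nCvΔT = 4.29×20.8×(879−437) = 39400 J.
Q = ΔU = 39400 J.
State after step 1: P = 310 kPa, V = 101 L, T = 879 K.
Step 2 — Adiabatic: T₂/T₁ = (P₂/P₁)^((γ−1)/γ) ⇒ T₂ = 879×(2.70)^0.286 = 1170 K; V₂ = 49.8 L.
ΔU = nCvΔT = 4.29×20.8×(1170−879) = 25700 J.
Q = 0 for an adiabatic process, so W = −ΔU = -25700 J.
Net over both steps: W = -25700 J, Q = 39400 J, ΔU = 65100 J.

65100 J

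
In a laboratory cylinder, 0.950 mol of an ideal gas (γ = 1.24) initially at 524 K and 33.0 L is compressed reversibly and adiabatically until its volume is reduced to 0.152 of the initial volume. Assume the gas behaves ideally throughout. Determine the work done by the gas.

-9860 J

P₁ = nRT₁/V₁ = 0.950×8.314×524/33.0 = 125 kPa.
Adiabatic: TV^(γ−1) = const ⇒ T₂ = 524×(6.58)^0.240 = 824 K; PV^γ = const ⇒ P₂ = 1300 kPa.
ΔU = nCvΔT = 0.950×34.6×(824−524) = 9860 J.
Q = 0 for an adiabatic process, so W = −ΔU = -9860 J.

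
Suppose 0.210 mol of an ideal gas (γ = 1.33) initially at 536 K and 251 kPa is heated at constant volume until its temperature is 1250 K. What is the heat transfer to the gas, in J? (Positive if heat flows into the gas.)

3780 J

V₁ = nRT₁/P₁ = 0.210×8.314×536/251 = 3.73 L.
Isochoric: V stays 3.73 L; P/T = const ⇒ T₂ = 1250 K, P₂ = 585 kPa.
W = 0 (no volume change).
ΔU = nCvΔT = 0.210×25.2×(1250−536) = 3780 J.
Q = ΔU = 3780 J.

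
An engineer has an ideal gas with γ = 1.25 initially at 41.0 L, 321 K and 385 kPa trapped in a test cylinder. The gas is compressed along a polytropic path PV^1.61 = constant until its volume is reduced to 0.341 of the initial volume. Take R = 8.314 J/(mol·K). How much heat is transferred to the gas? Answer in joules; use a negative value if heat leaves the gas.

34600 J

n = P₁V₁/(RT₁) = 385×41.0/(8.314×321) = 5.91 mol.
Polytropic n=1.61: T₂ = T₁(V₁/V₂)^(n−1) = 321×(2.93)^0.61 = 619 K; P₂ = P₁(V₁/V₂)^n = 2180 kPa.
W = (P₁V₁−P₂V₂)/(n−1) = (385×41.0−2180×14.0)/0.61 = -24000 J.
ΔU = nCvΔT = 5.91×33.3×(619−321) = 58600 J.
Q = ΔU + W = 34600 J.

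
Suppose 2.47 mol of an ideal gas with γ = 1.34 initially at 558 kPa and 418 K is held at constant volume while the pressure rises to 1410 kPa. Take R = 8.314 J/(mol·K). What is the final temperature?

1060 K

V₁ = nRT₁/P₁ = 2.47×8.314×418/558 = 15.4 L.
Isochoric: V stays 15.4 L; P/T = const ⇒ T₂ = 1060 K, P₂ = 1410 kPa.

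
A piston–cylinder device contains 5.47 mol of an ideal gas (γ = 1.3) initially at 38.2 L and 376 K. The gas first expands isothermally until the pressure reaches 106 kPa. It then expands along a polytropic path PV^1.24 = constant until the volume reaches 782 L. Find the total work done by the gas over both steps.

P₁ = nRT₁/V₁ = 5.47×8.314×376/38.2 = 448 kPa.
Step 1 — Isothermal: T stays 376 K; PV = const ⇒ V₂ = 161 L, P₂ = 106 kPa.
ΔU = 0 (ideal gas, T constant).
W = nRT ln(V₂/V₁) = 5.47×8.314×376×ln(4.22) = 24600 J.
Q = ΔU + W = 24600 J.
State after step 1: P = 106 kPa, V = 161 L, T = 376 K.
Step 2 — Polytropic n=1.24: T₂ = T₁(V₁/V₂)^(n−1) = 376×(0.206)^0.24 = 257 K; P₂ = P₁(V₁/V₂)^n = 15.0 kPa.
W = (P₁V₁−P₂V₂)/(n−1) = (106×161−15.0×782)/0.24 = 22500 J.
ΔU = nCvΔT = 5.47×27.7×(257−376) = -18000 J.
Q = ΔU + W = 4490 J.
Net over both steps: W = 47100 J, Q = 29100 J, ΔU = -18000 J.

47100 J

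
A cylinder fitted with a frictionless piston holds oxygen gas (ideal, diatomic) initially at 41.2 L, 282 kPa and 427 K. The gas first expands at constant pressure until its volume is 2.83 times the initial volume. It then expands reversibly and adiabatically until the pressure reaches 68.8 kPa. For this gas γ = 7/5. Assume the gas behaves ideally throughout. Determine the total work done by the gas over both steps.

48500 J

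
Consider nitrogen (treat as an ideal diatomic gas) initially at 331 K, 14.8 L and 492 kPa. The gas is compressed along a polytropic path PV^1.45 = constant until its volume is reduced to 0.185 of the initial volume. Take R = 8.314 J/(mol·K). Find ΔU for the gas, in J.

20700 J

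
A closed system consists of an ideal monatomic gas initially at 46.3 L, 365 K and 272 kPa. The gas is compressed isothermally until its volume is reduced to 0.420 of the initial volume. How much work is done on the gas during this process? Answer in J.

n = P₁V₁/(RT₁) = 272×46.3/(8.314×365) = 4.15 mol.
Isothermal: T stays 365 K; PV = const ⇒ V₂ = 19.4 L, P₂ = 648 kPa.
W = nRT ln(V₂/V₁) = 4.15×8.314×365×ln(0.420) = -10900 J.
Work done on the gas = −W_by = 10900 J.

10900 J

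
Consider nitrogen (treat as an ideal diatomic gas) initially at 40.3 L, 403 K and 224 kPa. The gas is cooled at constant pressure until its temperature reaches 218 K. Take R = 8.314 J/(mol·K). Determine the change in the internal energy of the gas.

-10400 J

n = P₁V₁/(RT₁) = 224×40.3/(8.314×403) = 2.69 mol.
Isobaric: P stays 224 kPa; V/T = const ⇒ T₂ = 218 K, V₂ = 21.8 L.
For an ideal gas ΔU = nCvΔT with Cv = (5/2)R = 20.8 J/(mol·K).
ΔU = 2.69×20.8×(218−403) = -10400 J.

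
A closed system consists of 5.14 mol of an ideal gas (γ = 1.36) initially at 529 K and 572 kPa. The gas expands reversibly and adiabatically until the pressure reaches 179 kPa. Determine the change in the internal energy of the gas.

-16600 J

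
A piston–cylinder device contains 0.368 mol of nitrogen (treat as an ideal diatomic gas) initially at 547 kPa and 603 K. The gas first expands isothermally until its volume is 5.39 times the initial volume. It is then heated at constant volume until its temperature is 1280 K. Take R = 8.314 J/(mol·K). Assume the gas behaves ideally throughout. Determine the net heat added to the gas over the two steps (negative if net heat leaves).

V₁ = nRT₁/P₁ = 0.368×8.314×603/547 = 3.37 L.
Step 1 — Isothermal: T stays 603 K; PV = const ⇒ V₂ = 18.2 L, P₂ = 101 kPa.
ΔU = 0 (ideal gas, T constant).
W = nRT ln(V₂/V₁) = 0.368×8.314×603×ln(5.39) = 3110 J.
Q = ΔU + W = 3110 J.
State after step 1: P = 101 kPa, V = 18.2 L, T = 603 K.
Step 2 — Isochoric: V stays 18.2 L; P/T = const ⇒ T₂ = 1280 K, P₂ = 215 kPa.
W = 0 (no volume change).
ΔU = nCvΔT = 0.368×20.8×(1280−603) = 5180 J.
Q = ΔU = 5180 J.
Net over both steps: W = 3110 J, Q = 8290 J, ΔU = 5180 J.

8290 J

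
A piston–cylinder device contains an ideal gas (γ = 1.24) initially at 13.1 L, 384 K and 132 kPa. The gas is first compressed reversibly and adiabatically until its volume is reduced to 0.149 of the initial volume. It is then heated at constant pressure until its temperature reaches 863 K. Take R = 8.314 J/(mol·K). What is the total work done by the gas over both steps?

n = P₁V₁/(RT₁) = 132×13.1/(8.314×384) = 0.542 mol.
Step 1 — Adiabatic: TV^(γ−1) = const ⇒ T₂ = 384×(6.71)^0.240 = 606 K; PV^γ = const ⇒ P₂ = 1400 kPa.
ΔU = nCvΔT = 0.542×34.6×(606−384) = 4170 J.
Q = 0 for an adiabatic process, so W = −ΔU = -4170 J.
State after step 1: P = 1400 kPa, V = 1.95 L, T = 606 K.
Step 2 — Isobaric: P stays 1400 kPa; V/T = const ⇒ T₂ = 863 K, V₂ = 2.78 L.
W = PΔV = 1400×(2.78−1.95) kPa·L = 1160 J.
ΔU = nCvΔT = 0.542×34.6×(863−606) = 4810 J.
Q = ΔU + W = nCpΔT = 5970 J.
Net over both steps: W = -3020 J, Q = 5970 J, ΔU = 8990 J.

-3020 J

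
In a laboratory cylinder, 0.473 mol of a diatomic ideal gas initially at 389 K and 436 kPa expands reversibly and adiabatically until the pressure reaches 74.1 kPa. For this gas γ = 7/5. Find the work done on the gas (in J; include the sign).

-1520 J

V₁ = nRT₁/P₁ = 0.473×8.314×389/436 = 3.51 L.
Adiabatic: T₂/T₁ = (P₂/P₁)^((γ−1)/γ) ⇒ T₂ = 389×(0.170)^0.286 = 234 K; V₂ = 12.4 L.
ΔU = nCvΔT = 0.473×20.8×(234−389) = -1520 J.
Q = 0 for an adiabatic process, so W = −ΔU = 1520 J.
Work done on the gas = −W_by = -1520 J.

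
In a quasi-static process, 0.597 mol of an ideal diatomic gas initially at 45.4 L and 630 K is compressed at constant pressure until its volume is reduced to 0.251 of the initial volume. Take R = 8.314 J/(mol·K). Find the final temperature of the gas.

P₁ = nRT₁/V₁ = 0.597×8.314×630/45.4 = 68.9 kPa.
Isobaric: P stays 68.9 kPa; V/T = const ⇒ T₂ = 158 K, V₂ = 11.4 L.

158 K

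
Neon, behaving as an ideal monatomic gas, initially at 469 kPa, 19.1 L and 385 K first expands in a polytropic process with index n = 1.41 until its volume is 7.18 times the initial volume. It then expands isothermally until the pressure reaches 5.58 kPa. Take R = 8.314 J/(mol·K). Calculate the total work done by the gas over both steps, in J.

18700 J

n = P₁V₁/(RT₁) = 469×19.1/(8.314×385) = 2.80 mol.
Step 1 — Polytropic n=1.41: T₂ = T₁(V₁/V₂)^(n−1) = 385×(0.139)^0.41 = 172 K; P₂ = P₁(V₁/V₂)^n = 29.1 kPa.
W = (P₁V₁−P₂V₂)/(n−1) = (469×19.1−29.1×137)/0.41 = 12100 J.
ΔU = nCvΔT = 2.80×12.5×(172−385) = -7450 J.
Q = ΔU + W = 4660 J.
State after step 1: P = 29.1 kPa, V = 137 L, T = 172 K.
Step 2 — Isothermal: T stays 172 K; PV = const ⇒ V₂ = 715 L, P₂ = 5.58 kPa.
ΔU = 0 (ideal gas, T constant).
W = nRT ln(V₂/V₁) = 2.80×8.314×172×ln(5.22) = 6590 J.
Q = ΔU + W = 6590 J.
Net over both steps: W = 18700 J, Q = 11300 J, ΔU = -7450 J.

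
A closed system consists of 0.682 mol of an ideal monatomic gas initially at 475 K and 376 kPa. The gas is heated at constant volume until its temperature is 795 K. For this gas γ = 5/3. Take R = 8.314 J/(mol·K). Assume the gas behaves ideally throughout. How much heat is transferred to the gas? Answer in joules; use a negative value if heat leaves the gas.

V₁ = nRT₁/P₁ = 0.682×8.314×475/376 = 7.16 L.
Isochoric: V stays 7.16 L; P/T = const ⇒ T₂ = 795 K, P₂ = 629 kPa.
W = 0 (no volume change).
ΔU = nCvΔT = 0.682×12.5×(795−475) = 2720 J.
Q = ΔU = 2720 J.

2720 J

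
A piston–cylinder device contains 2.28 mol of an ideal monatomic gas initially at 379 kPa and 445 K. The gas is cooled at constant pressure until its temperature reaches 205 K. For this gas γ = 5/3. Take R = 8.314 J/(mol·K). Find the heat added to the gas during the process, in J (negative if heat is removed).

V₁ = nRT₁/P₁ = 2.28×8.314×445/379 = 22.3 L.
Isobaric: P stays 379 kPa; V/T = const ⇒ T₂ = 205 K, V₂ = 10.3 L.
W = PΔV = 379×(10.3−22.3) kPa·L = -4550 J.
ΔU = nCvΔT = 2.28×12.5×(205−445) = -6820 J.
Q = ΔU + W = nCpΔT = -11400 J.

-11400 J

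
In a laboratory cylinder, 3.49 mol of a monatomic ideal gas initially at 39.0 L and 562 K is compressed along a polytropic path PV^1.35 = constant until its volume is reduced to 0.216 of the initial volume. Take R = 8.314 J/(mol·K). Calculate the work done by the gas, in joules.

P₁ = nRT₁/V₁ = 3.49×8.314×562/39.0 = 418 kPa.
Polytropic n=1.35: T₂ = T₁(V₁/V₂)^(n−1) = 562×(4.63)^0.35 = 961 K; P₂ = P₁(V₁/V₂)^n = 3310 kPa.
W = (P₁V₁−P₂V₂)/(n−1) = (418×39.0−3310×8.42)/0.35 = -33100 J.

-33100 J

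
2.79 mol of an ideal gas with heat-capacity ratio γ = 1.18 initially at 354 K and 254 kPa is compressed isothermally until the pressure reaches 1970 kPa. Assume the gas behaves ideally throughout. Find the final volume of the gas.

4.17 L

V₁ = nRT₁/P₁ = 2.79×8.314×354/254 = 32.3 L.
Isothermal: T stays 354 K; PV = const ⇒ V₂ = 4.17 L, P₂ = 1970 kPa.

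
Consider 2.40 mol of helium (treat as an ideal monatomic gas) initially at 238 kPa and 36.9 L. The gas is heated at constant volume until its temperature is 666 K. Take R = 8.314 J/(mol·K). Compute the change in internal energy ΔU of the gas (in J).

6760 J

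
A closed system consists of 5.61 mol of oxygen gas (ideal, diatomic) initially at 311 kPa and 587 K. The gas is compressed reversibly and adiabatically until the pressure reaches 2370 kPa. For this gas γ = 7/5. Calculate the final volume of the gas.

V₁ = nRT₁/P₁ = 5.61×8.314×587/311 = 88.0 L.
Adiabatic: T₂/T₁ = (P₂/P₁)^((γ−1)/γ) ⇒ T₂ = 587×(7.62)^0.286 = 1050 K; V₂ = 20.6 L.

20.6 L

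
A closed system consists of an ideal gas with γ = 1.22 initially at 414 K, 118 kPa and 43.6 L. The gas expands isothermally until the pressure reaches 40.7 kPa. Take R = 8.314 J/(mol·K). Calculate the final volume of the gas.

Isothermal: T stays 414 K; PV = const ⇒ V₂ = 126 L, P₂ = 40.7 kPa.

126 L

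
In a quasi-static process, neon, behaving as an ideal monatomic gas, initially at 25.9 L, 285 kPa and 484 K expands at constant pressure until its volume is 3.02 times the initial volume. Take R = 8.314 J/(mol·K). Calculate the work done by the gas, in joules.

14900 J

n = P₁V₁/(RT₁) = 285×25.9/(8.314×484) = 1.83 mol.
Isobaric: P stays 285 kPa; V/T = const ⇒ T₂ = 1460 K, V₂ = 78.2 L.
W = PΔV = 285×(78.2−25.9) kPa·L = 14900 J.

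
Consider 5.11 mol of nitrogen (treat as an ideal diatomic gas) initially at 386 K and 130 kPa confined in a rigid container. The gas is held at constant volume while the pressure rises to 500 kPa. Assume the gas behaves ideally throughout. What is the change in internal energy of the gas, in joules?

V₁ = nRT₁/P₁ = 5.11×8.314×386/130 = 126 L.
Isochoric: V stays 126 L; P/T = const ⇒ T₂ = 1480 K, P₂ = 500 kPa.
For an ideal gas ΔU = nCvΔT with Cv = (5/2)R = 20.8 J/(mol·K).
ΔU = 5.11×20.8×(1480−386) = 117000 J.

117000 J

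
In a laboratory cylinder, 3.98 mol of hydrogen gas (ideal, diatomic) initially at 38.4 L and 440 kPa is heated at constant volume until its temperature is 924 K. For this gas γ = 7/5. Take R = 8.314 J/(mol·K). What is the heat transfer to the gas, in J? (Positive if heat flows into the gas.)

T₁ = P₁V₁/(nR) = 440×38.4/(3.98×8.314) = 511 K.
Isochoric: V stays 38.4 L; P/T = const ⇒ T₂ = 924 K, P₂ = 796 kPa.
W = 0 (no volume change).
ΔU = nCvΔT = 3.98×20.8×(924−511) = 34200 J.
Q = ΔU = 34200 J.

34200 J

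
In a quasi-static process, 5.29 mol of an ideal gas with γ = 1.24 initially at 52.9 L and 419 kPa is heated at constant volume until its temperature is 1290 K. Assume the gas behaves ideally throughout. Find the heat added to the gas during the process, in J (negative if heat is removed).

T₁ = P₁V₁/(nR) = 419×52.9/(5.29×8.314) = 504 K.
Isochoric: V stays 52.9 L; P/T = const ⇒ T₂ = 1290 K, P₂ = 1070 kPa.
W = 0 (no volume change).
ΔU = nCvΔT = 5.29×34.6×(1290−504) = 144000 J.
Q = ΔU = 144000 J.

144000 J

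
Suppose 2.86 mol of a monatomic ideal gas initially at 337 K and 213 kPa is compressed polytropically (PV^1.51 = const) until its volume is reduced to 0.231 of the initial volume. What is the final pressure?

V₁ = nRT₁/P₁ = 2.86×8.314×337/213 = 37.6 L.
Polytropic n=1.51: T₂ = T₁(V₁/V₂)^(n−1) = 337×(4.33)^0.51 = 712 K; P₂ = P₁(V₁/V₂)^n = 1950 kPa.

1950 kPa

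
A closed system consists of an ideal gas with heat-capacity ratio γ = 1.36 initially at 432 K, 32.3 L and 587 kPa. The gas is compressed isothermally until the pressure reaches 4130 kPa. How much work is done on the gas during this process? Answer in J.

37000 J

n = P₁V₁/(RT₁) = 587×32.3/(8.314×432) = 5.28 mol.
Isothermal: T stays 432 K; PV = const ⇒ V₂ = 4.59 L, P₂ = 4130 kPa.
W = nRT ln(V₂/V₁) = 5.28×8.314×432×ln(0.142) = -37000 J.
Work done on the gas = −W_by = 37000 J.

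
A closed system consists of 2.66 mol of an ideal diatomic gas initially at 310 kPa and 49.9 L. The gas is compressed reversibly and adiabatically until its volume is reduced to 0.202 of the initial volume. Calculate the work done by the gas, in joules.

T₁ = P₁V₁/(nR) = 310×49.9/(2.66×8.314) = 699 K.
Adiabatic: TV^(γ−1) = const ⇒ T₂ = 699×(4.95)^0.400 = 1330 K; PV^γ = const ⇒ P₂ = 2910 kPa.
ΔU = nCvΔT = 2.66×20.8×(1330−699) = 34700 J.
Q = 0 for an adiabatic process, so W = −ΔU = -34700 J.

-34700 J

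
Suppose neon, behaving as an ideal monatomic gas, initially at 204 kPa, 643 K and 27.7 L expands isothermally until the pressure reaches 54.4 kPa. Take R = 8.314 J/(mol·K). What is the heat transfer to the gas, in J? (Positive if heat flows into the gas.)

7470 J

n = P₁V₁/(RT₁) = 204×27.7/(8.314×643) = 1.06 mol.
Isothermal: T stays 643 K; PV = const ⇒ V₂ = 104 L, P₂ = 54.4 kPa.
ΔU = 0 (ideal gas, T constant).
W = nRT ln(V₂/V₁) = 1.06×8.314×643×ln(3.75) = 7470 J.
Q = ΔU + W = 7470 J.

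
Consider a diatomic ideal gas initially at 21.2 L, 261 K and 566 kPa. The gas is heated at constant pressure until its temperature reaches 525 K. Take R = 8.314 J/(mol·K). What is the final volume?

Isobaric: P stays 566 kPa; V/T = const ⇒ T₂ = 525 K, V₂ = 42.6 L.

42.6 L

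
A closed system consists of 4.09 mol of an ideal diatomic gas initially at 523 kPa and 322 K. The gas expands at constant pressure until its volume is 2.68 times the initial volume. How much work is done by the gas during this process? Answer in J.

V₁ = nRT₁/P₁ = 4.09×8.314×322/523 = 20.9 L.
Isobaric: P stays 523 kPa; V/T = const ⇒ T₂ = 863 K, V₂ = 56.1 L.
W = PΔV = 523×(56.1−20.9) kPa·L = 18400 J.

18400 J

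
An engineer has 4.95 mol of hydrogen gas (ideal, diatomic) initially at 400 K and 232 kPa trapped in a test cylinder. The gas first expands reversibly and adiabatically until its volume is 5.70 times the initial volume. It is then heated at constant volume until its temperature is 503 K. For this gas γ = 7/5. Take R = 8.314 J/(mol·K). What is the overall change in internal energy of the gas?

V₁ = nRT₁/P₁ = 4.95×8.314×400/232 = 71.0 L.
Step 1 — Adiabatic: TV^(γ−1) = const ⇒ T₂ = 400×(0.175)^0.400 = 199 K; PV^γ = const ⇒ P₂ = 20.3 kPa.
ΔU = nCvΔT = 4.95×20.8×(199−400) = -20600 J.
Q = 0 for an adiabatic process, so W = −ΔU = 20600 J.
State after step 1: P = 20.3 kPa, V = 404 L, T = 199 K.
Step 2 — Isochoric: V stays 404 L; P/T = const ⇒ T₂ = 503 K, P₂ = 51.2 kPa.
W = 0 (no volume change).
ΔU = nCvΔT = 4.95×20.8×(503−199) = 31200 J.
Q = ΔU = 31200 J.
Net over both steps: W = 20600 J, Q = 31200 J, ΔU = 10600 J.

10600 J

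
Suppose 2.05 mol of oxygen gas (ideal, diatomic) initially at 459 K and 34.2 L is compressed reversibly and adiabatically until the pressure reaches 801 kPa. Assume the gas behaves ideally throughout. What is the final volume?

14.0 L

P₁ = nRT₁/V₁ = 2.05×8.314×459/34.2 = 229 kPa.
Adiabatic: T₂/T₁ = (P₂/P₁)^((γ−1)/γ) ⇒ T₂ = 459×(3.50)^0.286 = 657 K; V₂ = 14.0 L.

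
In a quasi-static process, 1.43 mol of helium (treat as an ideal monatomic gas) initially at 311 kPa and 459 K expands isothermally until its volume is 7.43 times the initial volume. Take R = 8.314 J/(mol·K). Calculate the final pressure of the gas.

41.9 kPa

V₁ = nRT₁/P₁ = 1.43×8.314×459/311 = 17.5 L.
Isothermal: T stays 459 K; PV = const ⇒ V₂ = 130 L, P₂ = 41.9 kPa.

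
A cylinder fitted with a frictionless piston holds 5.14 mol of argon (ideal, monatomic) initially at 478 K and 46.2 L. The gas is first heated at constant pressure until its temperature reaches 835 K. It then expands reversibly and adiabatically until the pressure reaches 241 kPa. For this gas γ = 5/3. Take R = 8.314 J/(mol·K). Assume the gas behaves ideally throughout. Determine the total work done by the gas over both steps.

P₁ = nRT₁/V₁ = 5.14×8.314×478/46.2 = 442 kPa.
Step 1 — Isobaric: P stays 442 kPa; V/T = const ⇒ T₂ = 835 K, V₂ = 80.7 L.
W = PΔV = 442×(80.7−46.2) kPa·L = 15300 J.
ΔU = nCvΔT = 5.14×12.5×(835−478) = 22900 J.
Q = ΔU + W = nCpΔT = 38100 J.
State after step 1: P = 442 kPa, V = 80.7 L, T = 835 K.
Step 2 — Adiabatic: T₂/T₁ = (P₂/P₁)^((γ−1)/γ) ⇒ T₂ = 835×(0.545)^0.400 = 655 K; V₂ = 116 L.
ΔU = nCvΔT = 5.14×12.5×(655−835) = -11500 J.
Q = 0 for an adiabatic process, so W = −ΔU = 11500 J.
Net over both steps: W = 26800 J, Q = 38100 J, ΔU = 11300 J.

26800 J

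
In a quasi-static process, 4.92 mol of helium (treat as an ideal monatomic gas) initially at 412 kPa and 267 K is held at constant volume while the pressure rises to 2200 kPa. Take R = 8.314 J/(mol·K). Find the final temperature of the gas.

1430 K

V₁ = nRT₁/P₁ = 4.92×8.314×267/412 = 26.5 L.
Isochoric: V stays 26.5 L; P/T = const ⇒ T₂ = 1430 K, P₂ = 2200 kPa.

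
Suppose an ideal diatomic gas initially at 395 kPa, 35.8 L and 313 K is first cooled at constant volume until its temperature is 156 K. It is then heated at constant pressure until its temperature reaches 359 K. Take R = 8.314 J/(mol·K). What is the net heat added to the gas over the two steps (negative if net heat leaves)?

14400 J

n = P₁V₁/(RT₁) = 395×35.8/(8.314×313) = 5.43 mol.
Step 1 — Isochoric: V stays 35.8 L; P/T = const ⇒ T₂ = 156 K, P₂ = 197 kPa.
W = 0 (no volume change).
ΔU = nCvΔT = 5.43×20.8×(156−313) = -17700 J.
Q = ΔU = -17700 J.
State after step 1: P = 197 kPa, V = 35.8 L, T = 156 K.
Step 2 — Isobaric: P stays 197 kPa; V/T = const ⇒ T₂ = 359 K, V₂ = 82.4 L.
W = PΔV = 197×(82.4−35.8) kPa·L = 9170 J.
ΔU = nCvΔT = 5.43×20.8×(359−156) = 22900 J.
Q = ΔU + W = nCpΔT = 32100 J.
Net over both steps: W = 9170 J, Q = 14400 J, ΔU = 5200 J.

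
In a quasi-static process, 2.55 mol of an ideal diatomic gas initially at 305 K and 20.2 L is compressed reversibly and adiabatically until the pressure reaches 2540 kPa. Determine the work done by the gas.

P₁ = nRT₁/V₁ = 2.55×8.314×305/20.2 = 320 kPa.
Adiabatic: T₂/T₁ = (P₂/P₁)^((γ−1)/γ) ⇒ T₂ = 305×(7.93)^0.286 = 551 K; V₂ = 4.60 L.
ΔU = nCvΔT = 2.55×20.8×(551−305) = 13000 J.
Q = 0 for an adiabatic process, so W = −ΔU = -13000 J.

-13000 J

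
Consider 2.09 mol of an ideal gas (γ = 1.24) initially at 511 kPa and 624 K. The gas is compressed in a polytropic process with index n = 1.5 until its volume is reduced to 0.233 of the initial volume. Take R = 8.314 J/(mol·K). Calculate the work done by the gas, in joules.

V₁ = nRT₁/P₁ = 2.09×8.314×624/511 = 21.2 L.
Polytropic n=1.5: T₂ = T₁(V₁/V₂)^(n−1) = 624×(4.29)^0.50 = 1290 K; P₂ = P₁(V₁/V₂)^n = 4540 kPa.
W = (P₁V₁−P₂V₂)/(n−1) = (511×21.2−4540×4.94)/0.50 = -23200 J.

-23200 J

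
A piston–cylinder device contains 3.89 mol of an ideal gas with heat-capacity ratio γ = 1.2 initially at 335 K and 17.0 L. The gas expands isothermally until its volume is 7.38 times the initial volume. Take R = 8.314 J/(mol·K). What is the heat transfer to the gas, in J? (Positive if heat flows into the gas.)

P₁ = nRT₁/V₁ = 3.89×8.314×335/17.0 = 637 kPa.
Isothermal: T stays 335 K; PV = const ⇒ V₂ = 125 L, P₂ = 86.4 kPa.
ΔU = 0 (ideal gas, T constant).
W = nRT ln(V₂/V₁) = 3.89×8.314×335×ln(7.38) = 21700 J.
Q = ΔU + W = 21700 J.

21700 J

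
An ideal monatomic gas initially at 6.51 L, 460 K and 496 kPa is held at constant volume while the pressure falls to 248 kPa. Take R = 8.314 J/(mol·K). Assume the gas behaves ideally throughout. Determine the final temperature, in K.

230 K

Isochoric: V stays 6.51 L; P/T = const ⇒ T₂ = 230 K, P₂ = 248 kPa.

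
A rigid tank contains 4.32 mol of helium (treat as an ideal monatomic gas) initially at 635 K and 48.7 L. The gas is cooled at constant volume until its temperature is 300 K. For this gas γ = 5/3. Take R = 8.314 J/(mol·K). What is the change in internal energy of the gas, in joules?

P₁ = nRT₁/V₁ = 4.32×8.314×635/48.7 = 468 kPa.
Isochoric: V stays 48.7 L; P/T = const ⇒ T₂ = 300 K, P₂ = 221 kPa.
For an ideal gas ΔU = nCvΔT with Cv = (3/2)R = 12.5 J/(mol·K).
ΔU = 4.32×12.5×(300−635) = -18000 J.

-18000 J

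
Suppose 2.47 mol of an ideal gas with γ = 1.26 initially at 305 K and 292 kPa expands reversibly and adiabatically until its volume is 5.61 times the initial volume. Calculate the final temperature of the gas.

195 K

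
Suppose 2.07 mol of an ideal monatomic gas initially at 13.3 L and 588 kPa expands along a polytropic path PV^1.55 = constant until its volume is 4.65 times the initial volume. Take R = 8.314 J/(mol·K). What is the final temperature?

195 K

T₁ = P₁V₁/(nR) = 588×13.3/(2.07×8.314) = 454 K.
Polytropic n=1.55: T₂ = T₁(V₁/V₂)^(n−1) = 454×(0.215)^0.55 = 195 K; P₂ = P₁(V₁/V₂)^n = 54.3 kPa.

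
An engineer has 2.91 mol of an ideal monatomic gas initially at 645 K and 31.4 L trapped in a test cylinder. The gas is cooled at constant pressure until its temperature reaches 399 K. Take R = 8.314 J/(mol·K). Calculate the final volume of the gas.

19.4 L

P₁ = nRT₁/V₁ = 2.91×8.314×645/31.4 = 497 kPa.
Isobaric: P stays 497 kPa; V/T = const ⇒ T₂ = 399 K, V₂ = 19.4 L.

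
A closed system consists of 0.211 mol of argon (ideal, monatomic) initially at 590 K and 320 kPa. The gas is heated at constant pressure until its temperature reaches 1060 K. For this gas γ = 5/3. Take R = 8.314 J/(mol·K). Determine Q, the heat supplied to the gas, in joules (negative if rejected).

2060 J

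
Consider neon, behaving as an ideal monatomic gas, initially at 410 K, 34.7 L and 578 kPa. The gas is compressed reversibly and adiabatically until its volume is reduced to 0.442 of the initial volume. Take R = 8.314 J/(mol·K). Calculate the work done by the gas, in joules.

n = P₁V₁/(RT₁) = 578×34.7/(8.314×410) = 5.88 mol.
Adiabatic: TV^(γ−1) = const ⇒ T₂ = 410×(2.26)^0.667 = 707 K; PV^γ = const ⇒ P₂ = 2250 kPa.
ΔU = nCvΔT = 5.88×12.5×(707−410) = 21800 J.
Q = 0 for an adiabatic process, so W = −ΔU = -21800 J.

-21800 J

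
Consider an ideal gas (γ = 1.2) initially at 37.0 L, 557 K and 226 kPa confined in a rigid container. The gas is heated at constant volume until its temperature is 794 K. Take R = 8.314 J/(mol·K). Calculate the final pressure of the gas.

Isochoric: V stays 37.0 L; P/T = const ⇒ T₂ = 794 K, P₂ = 322 kPa.

322 kPa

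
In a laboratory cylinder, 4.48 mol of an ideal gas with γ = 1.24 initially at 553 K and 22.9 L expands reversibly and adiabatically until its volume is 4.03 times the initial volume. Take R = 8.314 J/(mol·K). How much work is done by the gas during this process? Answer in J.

24400 J

P₁ = nRT₁/V₁ = 4.48×8.314×553/22.9 = 899 kPa.
Adiabatic: TV^(γ−1) = const ⇒ T₂ = 553×(0.248)^0.240 = 396 K; PV^γ = const ⇒ P₂ = 160 kPa.
ΔU = nCvΔT = 4.48×34.6×(396−553) = -24400 J.
Q = 0 for an adiabatic process, so W = −ΔU = 24400 J.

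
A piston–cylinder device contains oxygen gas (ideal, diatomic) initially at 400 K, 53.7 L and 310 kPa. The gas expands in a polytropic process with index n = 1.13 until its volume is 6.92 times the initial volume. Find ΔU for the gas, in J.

n = P₁V₁/(RT₁) = 310×53.7/(8.314×400) = 5.01 mol.
Polytropic n=1.13: T₂ = T₁(V₁/V₂)^(n−1) = 400×(0.145)^0.13 = 311 K; P₂ = P₁(V₁/V₂)^n = 34.8 kPa.
For an ideal gas ΔU = nCvΔT with Cv = (5/2)R = 20.8 J/(mol·K).
ΔU = 5.01×20.8×(311−400) = -9250 J.

-9250 J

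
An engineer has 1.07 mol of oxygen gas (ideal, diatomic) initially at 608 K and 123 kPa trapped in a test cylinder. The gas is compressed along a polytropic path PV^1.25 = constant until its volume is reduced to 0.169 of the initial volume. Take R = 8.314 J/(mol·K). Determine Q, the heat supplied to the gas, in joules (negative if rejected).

-4540 J

V₁ = nRT₁/P₁ = 1.07×8.314×608/123 = 44.0 L.
Polytropic n=1.25: T₂ = T₁(V₁/V₂)^(n−1) = 608×(5.92)^0.25 = 948 K; P₂ = P₁(V₁/V₂)^n = 1140 kPa.
W = (P₁V₁−P₂V₂)/(n−1) = (123×44.0−1140×7.43)/0.25 = -12100 J.
ΔU = nCvΔT = 1.07×20.8×(948−608) = 7570 J.
Q = ΔU + W = -4540 J.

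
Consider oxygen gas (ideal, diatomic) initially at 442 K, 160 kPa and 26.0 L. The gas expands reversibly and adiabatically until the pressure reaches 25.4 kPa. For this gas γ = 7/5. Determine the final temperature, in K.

261 K

Adiabatic: T₂/T₁ = (P₂/P₁)^((γ−1)/γ) ⇒ T₂ = 442×(0.159)^0.286 = 261 K; V₂ = 96.8 L.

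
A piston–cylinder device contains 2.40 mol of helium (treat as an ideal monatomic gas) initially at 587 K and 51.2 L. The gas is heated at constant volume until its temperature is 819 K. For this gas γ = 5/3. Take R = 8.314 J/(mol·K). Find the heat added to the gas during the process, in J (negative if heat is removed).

6940 J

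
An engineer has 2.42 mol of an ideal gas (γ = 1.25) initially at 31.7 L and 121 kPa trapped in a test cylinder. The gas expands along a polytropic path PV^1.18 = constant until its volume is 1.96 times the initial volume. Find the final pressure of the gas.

T₁ = P₁V₁/(nR) = 121×31.7/(2.42×8.314) = 191 K.
Polytropic n=1.18: T₂ = T₁(V₁/V₂)^(n−1) = 191×(0.510)^0.18 = 169 K; P₂ = P₁(V₁/V₂)^n = 54.7 kPa.

54.7 kPa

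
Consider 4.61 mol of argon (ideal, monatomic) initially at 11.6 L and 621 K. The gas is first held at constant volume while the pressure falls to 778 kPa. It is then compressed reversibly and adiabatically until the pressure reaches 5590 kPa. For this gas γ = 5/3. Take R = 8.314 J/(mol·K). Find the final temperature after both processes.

P₁ = nRT₁/V₁ = 4.61×8.314×621/11.6 = 2050 kPa.
Step 1 — Isochoric: V stays 11.6 L; P/T = const ⇒ T₂ = 235 K, P₂ = 778 kPa.
W = 0 (no volume change).
ΔU = nCvΔT = 4.61×12.5×(235−621) = -22200 J.
Q = ΔU = -22200 J.
State after step 1: P = 778 kPa, V = 11.6 L, T = 235 K.
Step 2 — Adiabatic: T₂/T₁ = (P₂/P₁)^((γ−1)/γ) ⇒ T₂ = 235×(7.19)^0.400 = 518 K; V₂ = 3.55 L.
ΔU = nCvΔT = 4.61×12.5×(518−235) = 16300 J.
Q = 0 for an adiabatic process, so W = −ΔU = -16300 J.
Net over both steps: W = -16300 J, Q = -22200 J, ΔU = -5910 J.

518 K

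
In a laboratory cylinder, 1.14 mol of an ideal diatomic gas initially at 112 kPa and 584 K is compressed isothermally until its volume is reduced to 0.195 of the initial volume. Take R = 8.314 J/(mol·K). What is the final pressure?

V₁ = nRT₁/P₁ = 1.14×8.314×584/112 = 49.4 L.
Isothermal: T stays 584 K; PV = const ⇒ V₂ = 9.64 L, P₂ = 574 kPa.

574 kPa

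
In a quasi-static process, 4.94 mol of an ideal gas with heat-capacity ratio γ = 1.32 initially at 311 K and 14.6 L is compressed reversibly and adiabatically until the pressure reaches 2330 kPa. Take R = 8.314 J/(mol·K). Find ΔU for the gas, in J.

10700 J

P₁ = nRT₁/V₁ = 4.94×8.314×311/14.6 = 875 kPa.
Adiabatic: T₂/T₁ = (P₂/P₁)^((γ−1)/γ) ⇒ T₂ = 311×(2.66)^0.242 = 394 K; V₂ = 6.95 L.
For an ideal gas ΔU = nCvΔT with Cv = R/(γ−1) = 26.0 J/(mol·K).
ΔU = 4.94×26.0×(394−311) = 10700 J.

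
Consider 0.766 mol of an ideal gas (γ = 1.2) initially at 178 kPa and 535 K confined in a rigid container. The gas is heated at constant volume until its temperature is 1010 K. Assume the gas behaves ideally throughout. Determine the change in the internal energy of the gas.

15100 J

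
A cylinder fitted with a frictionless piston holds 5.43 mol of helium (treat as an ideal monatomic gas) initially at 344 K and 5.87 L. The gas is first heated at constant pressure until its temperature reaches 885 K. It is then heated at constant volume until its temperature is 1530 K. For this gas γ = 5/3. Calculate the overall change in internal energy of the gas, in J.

80300 J

P₁ = nRT₁/V₁ = 5.43×8.314×344/5.87 = 2650 kPa.
Step 1 — Isobaric: P stays 2650 kPa; V/T = const ⇒ T₂ = 885 K, V₂ = 15.1 L.
W = PΔV = 2650×(15.1−5.87) kPa·L = 24400 J.
ΔU = nCvΔT = 5.43×12.5×(885−344) = 36600 J.
Q = ΔU + W = nCpΔT = 61100 J.
State after step 1: P = 2650 kPa, V = 15.1 L, T = 885 K.
Step 2 — Isochoric: V stays 15.1 L; P/T = const ⇒ T₂ = 1530 K, P₂ = 4570 kPa.
W = 0 (no volume change).
ΔU = nCvΔT = 5.43×12.5×(1530−885) = 43700 J.
Q = ΔU = 43700 J.
Net over both steps: W = 24400 J, Q = 105000 J, ΔU = 80300 J.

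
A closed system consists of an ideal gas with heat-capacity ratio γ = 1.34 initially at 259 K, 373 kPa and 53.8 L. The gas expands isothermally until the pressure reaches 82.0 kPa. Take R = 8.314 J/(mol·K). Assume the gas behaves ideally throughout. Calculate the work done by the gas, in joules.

30400 J

n = P₁V₁/(RT₁) = 373×53.8/(8.314×259) = 9.32 mol.
Isothermal: T stays 259 K; PV = const ⇒ V₂ = 245 L, P₂ = 82.0 kPa.
W = nRT ln(V₂/V₁) = 9.32×8.314×259×ln(4.55) = 30400 J.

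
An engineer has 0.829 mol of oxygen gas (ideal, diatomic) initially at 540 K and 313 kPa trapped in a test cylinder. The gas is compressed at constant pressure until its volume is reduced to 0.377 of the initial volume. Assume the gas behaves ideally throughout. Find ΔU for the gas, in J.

V₁ = nRT₁/P₁ = 0.829×8.314×540/313 = 11.9 L.
Isobaric: P stays 313 kPa; V/T = const ⇒ T₂ = 204 K, V₂ = 4.48 L.
For an ideal gas ΔU = nCvΔT with Cv = (5/2)R = 20.8 J/(mol·K).
ΔU = 0.829×20.8×(204−540) = -5800 J.

-5800 J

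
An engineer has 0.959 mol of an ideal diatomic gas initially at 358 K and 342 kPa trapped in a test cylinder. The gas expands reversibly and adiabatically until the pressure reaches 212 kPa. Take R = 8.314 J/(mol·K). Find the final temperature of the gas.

312 K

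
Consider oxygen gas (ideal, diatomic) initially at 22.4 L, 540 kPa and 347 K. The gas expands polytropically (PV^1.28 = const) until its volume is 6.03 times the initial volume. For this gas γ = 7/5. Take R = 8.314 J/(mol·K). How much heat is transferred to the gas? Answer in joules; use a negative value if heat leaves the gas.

5120 J

n = P₁V₁/(RT₁) = 540×22.4/(8.314×347) = 4.19 mol.
Polytropic n=1.28: T₂ = T₁(V₁/V₂)^(n−1) = 347×(0.166)^0.28 = 210 K; P₂ = P₁(V₁/V₂)^n = 54.1 kPa.
W = (P₁V₁−P₂V₂)/(n−1) = (540×22.4−54.1×135)/0.28 = 17100 J.
ΔU = nCvΔT = 4.19×20.8×(210−347) = -12000 J.
Q = ΔU + W = 5120 J.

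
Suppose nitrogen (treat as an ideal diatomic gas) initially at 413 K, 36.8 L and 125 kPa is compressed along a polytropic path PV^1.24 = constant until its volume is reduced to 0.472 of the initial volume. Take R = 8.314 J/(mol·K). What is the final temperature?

495 K

Polytropic n=1.24: T₂ = T₁(V₁/V₂)^(n−1) = 413×(2.12)^0.24 = 495 K; P₂ = P₁(V₁/V₂)^n = 317 kPa.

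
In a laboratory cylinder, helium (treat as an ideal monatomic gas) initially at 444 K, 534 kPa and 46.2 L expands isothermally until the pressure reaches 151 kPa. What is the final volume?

163 L

Isothermal: T stays 444 K; PV = const ⇒ V₂ = 163 L, P₂ = 151 kPa.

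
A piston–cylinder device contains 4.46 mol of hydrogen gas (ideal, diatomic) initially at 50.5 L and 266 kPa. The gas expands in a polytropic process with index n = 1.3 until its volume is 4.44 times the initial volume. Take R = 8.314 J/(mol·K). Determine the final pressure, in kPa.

38.3 kPa

T₁ = P₁V₁/(nR) = 266×50.5/(4.46×8.314) = 362 K.
Polytropic n=1.3: T₂ = T₁(V₁/V₂)^(n−1) = 362×(0.225)^0.30 = 232 K; P₂ = P₁(V₁/V₂)^n = 38.3 kPa.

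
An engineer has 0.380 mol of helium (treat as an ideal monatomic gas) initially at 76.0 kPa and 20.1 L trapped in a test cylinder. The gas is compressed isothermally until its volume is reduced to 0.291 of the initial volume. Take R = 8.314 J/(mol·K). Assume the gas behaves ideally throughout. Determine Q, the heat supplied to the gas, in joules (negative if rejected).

-1890 J

T₁ = P₁V₁/(nR) = 76.0×20.1/(0.380×8.314) = 484 K.
Isothermal: T stays 484 K; PV = const ⇒ V₂ = 5.85 L, P₂ = 261 kPa.
ΔU = 0 (ideal gas, T constant).
W = nRT ln(V₂/V₁) = 0.380×8.314×484×ln(0.291) = -1890 J.
Q = ΔU + W = -1890 J.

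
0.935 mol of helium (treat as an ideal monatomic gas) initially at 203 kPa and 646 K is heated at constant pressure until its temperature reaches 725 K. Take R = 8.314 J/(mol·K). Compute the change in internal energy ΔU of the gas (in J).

921 J

V₁ = nRT₁/P₁ = 0.935×8.314×646/203 = 24.7 L.
Isobaric: P stays 203 kPa; V/T = const ⇒ T₂ = 725 K, V₂ = 27.8 L.
For an ideal gas ΔU = nCvΔT with Cv = (3/2)R = 12.5 J/(mol·K).
ΔU = 0.935×12.5×(725−646) = 921 J.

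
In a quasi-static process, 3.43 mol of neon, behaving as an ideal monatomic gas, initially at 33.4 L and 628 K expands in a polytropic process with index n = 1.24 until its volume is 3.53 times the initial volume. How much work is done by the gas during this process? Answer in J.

19500 J

P₁ = nRT₁/V₁ = 3.43×8.314×628/33.4 = 536 kPa.
Polytropic n=1.24: T₂ = T₁(V₁/V₂)^(n−1) = 628×(0.283)^0.24 = 464 K; P₂ = P₁(V₁/V₂)^n = 112 kPa.
W = (P₁V₁−P₂V₂)/(n−1) = (536×33.4−112×118)/0.24 = 19500 J.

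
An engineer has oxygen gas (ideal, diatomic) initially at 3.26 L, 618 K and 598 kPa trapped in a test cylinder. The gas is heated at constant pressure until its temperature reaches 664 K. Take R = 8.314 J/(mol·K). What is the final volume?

Isobaric: P stays 598 kPa; V/T = const ⇒ T₂ = 664 K, V₂ = 3.50 L.

3.50 L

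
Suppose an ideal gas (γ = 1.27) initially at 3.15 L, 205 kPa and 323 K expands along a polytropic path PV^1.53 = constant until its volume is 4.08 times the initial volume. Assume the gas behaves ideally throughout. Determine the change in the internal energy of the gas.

-1260 J

n = P₁V₁/(RT₁) = 205×3.15/(8.314×323) = 0.240 mol.
Polytropic n=1.53: T₂ = T₁(V₁/V₂)^(n−1) = 323×(0.245)^0.53 = 153 K; P₂ = P₁(V₁/V₂)^n = 23.8 kPa.
For an ideal gas ΔU = nCvΔT with Cv = R/(γ−1) = 30.8 J/(mol·K).
ΔU = 0.240×30.8×(153−323) = -1260 J.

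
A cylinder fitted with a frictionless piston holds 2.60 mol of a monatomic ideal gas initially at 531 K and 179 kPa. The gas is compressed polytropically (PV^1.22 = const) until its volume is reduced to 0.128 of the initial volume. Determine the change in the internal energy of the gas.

V₁ = nRT₁/P₁ = 2.60×8.314×531/179 = 64.1 L.
Polytropic n=1.22: T₂ = T₁(V₁/V₂)^(n−1) = 531×(7.81)^0.22 = 835 K; P₂ = P₁(V₁/V₂)^n = 2200 kPa.
For an ideal gas ΔU = nCvΔT with Cv = (3/2)R = 12.5 J/(mol·K).
ΔU = 2.60×12.5×(835−531) = 9850 J.

9850 J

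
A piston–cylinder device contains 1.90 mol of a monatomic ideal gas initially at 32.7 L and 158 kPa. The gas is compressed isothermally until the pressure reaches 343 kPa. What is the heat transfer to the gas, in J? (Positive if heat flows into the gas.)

T₁ = P₁V₁/(nR) = 158×32.7/(1.90×8.314) = 327 K.
Isothermal: T stays 327 K; PV = const ⇒ V₂ = 15.1 L, P₂ = 343 kPa.
ΔU = 0 (ideal gas, T constant).
W = nRT ln(V₂/V₁) = 1.90×8.314×327×ln(0.461) = -4000 J.
Q = ΔU + W = -4000 J.

-4000 J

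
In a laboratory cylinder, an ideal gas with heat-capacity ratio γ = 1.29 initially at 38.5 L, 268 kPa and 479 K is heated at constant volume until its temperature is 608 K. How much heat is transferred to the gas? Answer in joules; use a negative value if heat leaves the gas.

9580 J

n = P₁V₁/(RT₁) = 268×38.5/(8.314×479) = 2.59 mol.
Isochoric: V stays 38.5 L; P/T = const ⇒ T₂ = 608 K, P₂ = 340 kPa.
W = 0 (no volume change).
ΔU = nCvΔT = 2.59×28.7×(608−479) = 9580 J.
Q = ΔU = 9580 J.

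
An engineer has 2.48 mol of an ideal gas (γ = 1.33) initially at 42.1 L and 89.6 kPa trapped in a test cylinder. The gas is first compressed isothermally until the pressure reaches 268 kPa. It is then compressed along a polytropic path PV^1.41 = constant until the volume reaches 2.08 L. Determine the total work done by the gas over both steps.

-15100 J

T₁ = P₁V₁/(nR) = 89.6×42.1/(2.48×8.314) = 183 K.
Step 1 — Isothermal: T stays 183 K; PV = const ⇒ V₂ = 14.1 L, P₂ = 268 kPa.
ΔU = 0 (ideal gas, T constant).
W = nRT ln(V₂/V₁) = 2.48×8.314×183×ln(0.334) = -4130 J.
Q = ΔU + W = -4130 J.
State after step 1: P = 268 kPa, V = 14.1 L, T = 183 K.
Step 2 — Polytropic n=1.41: T₂ = T₁(V₁/V₂)^(n−1) = 183×(6.77)^0.41 = 401 K; P₂ = P₁(V₁/V₂)^n = 3970 kPa.
W = (P₁V₁−P₂V₂)/(n−1) = (268×14.1−3970×2.08)/0.41 = -10900 J.
ΔU = nCvΔT = 2.48×25.2×(401−183) = 13600 J.
Q = ΔU + W = 2650 J.
Net over both steps: W = -15100 J, Q = -1480 J, ΔU = 13600 J.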